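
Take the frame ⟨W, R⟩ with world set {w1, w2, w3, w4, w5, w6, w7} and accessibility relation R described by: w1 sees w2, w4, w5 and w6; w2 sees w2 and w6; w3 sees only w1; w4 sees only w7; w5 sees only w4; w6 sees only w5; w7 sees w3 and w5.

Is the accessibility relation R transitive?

No

Transitive: no — w1 R w4 and w4 R w7, but not w1 R w7.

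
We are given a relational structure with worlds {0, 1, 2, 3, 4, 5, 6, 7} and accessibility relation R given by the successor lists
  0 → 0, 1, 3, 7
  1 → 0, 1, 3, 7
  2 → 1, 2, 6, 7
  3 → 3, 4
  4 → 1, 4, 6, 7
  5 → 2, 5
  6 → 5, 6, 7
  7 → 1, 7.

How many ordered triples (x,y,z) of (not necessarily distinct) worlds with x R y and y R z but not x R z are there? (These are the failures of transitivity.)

18

Enumerating: (0,3,4), (1,3,4), (2,1,0), (2,1,3), (2,6,5), (3,4,1), (3,4,6), (3,4,7), (4,1,0), (4,1,3), (4,6,5), (5,2,1), (5,2,6), (5,2,7), (6,5,2), (6,7,1), (7,1,0), (7,1,3).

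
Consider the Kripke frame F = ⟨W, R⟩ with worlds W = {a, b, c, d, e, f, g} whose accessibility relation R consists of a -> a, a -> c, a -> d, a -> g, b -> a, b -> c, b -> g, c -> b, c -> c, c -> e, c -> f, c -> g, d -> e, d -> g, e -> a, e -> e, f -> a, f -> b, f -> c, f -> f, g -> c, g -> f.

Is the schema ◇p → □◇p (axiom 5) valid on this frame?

By correspondence theory, 5 is valid on a frame iff R is Euclidean.
Euclidean: no — a R c and a R d, but not c R d.

No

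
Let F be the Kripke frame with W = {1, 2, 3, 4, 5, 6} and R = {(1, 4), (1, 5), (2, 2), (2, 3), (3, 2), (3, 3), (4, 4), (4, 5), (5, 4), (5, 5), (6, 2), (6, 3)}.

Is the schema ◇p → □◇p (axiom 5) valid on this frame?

Yes

Axiom 5 corresponds to the accessibility relation being Euclidean.
Euclidean: yes — any two successors of a common world are R-related.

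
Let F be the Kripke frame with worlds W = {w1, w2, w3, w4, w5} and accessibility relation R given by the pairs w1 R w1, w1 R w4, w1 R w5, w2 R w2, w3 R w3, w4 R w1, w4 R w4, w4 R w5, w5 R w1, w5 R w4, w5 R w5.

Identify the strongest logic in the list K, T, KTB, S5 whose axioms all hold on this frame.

S5

Reflexive (axiom T): yes — every world is R-related to itself.
Symmetric (axiom B): yes — every pair in R has its reverse in R.
Euclidean (axiom 5): yes — any two successors of a common world are R-related.
So F validates K, T, KTB, S5. The strongest is S5.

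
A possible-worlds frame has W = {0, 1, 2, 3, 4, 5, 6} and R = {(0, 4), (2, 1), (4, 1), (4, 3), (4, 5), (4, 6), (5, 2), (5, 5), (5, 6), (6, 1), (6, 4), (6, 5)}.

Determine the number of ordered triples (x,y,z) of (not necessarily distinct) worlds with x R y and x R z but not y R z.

Enumerating: (0,4,4), (2,1,1), (4,1,1), (4,1,3), (4,1,5), (4,1,6), (4,3,1), (4,3,3), (4,3,5), (4,3,6), (4,5,1), (4,5,3), … and 13 more.
Total: 25.

25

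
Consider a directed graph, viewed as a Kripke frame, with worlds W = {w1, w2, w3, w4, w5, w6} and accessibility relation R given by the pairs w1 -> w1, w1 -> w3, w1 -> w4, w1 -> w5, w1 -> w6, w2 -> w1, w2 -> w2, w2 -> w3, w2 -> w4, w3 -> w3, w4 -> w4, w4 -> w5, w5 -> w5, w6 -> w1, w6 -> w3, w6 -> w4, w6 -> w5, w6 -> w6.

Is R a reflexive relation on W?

Yes

Reflexive: yes — every world is R-related to itself.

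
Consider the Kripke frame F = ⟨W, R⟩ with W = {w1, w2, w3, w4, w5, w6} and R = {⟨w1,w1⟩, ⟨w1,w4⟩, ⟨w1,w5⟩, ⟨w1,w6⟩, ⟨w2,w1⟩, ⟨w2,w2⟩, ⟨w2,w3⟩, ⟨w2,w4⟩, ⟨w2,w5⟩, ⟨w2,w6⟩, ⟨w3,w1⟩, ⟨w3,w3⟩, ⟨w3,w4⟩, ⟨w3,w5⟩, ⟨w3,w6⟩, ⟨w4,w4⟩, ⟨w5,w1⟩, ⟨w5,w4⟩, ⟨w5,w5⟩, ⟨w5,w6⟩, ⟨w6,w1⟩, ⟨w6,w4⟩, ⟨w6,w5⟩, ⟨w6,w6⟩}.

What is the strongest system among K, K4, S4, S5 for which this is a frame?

Transitive (axiom 4): yes — every two-step R-path is closed by a direct edge.
Reflexive (axiom T): yes — every world is R-related to itself.
Euclidean (axiom 5): no — w1 R w4 and w1 R w5, but not w4 R w5.
So F validates K, K4, S4; S5 would additionally require R to be Euclidean. The strongest is S4.

S4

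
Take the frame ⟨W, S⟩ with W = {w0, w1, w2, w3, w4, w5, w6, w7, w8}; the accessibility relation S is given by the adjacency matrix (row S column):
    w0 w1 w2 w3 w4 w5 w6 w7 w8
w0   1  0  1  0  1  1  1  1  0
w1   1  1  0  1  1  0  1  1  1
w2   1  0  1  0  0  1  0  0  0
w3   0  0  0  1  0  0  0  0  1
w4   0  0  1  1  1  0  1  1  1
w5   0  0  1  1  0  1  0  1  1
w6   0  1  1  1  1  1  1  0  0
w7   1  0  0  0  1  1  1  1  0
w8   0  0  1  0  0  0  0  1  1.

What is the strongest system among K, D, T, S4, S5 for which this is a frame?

T

Serial (axiom D): yes — every world has a successor (e.g. w0 S w0).
Reflexive (axiom T): yes — every world is S-related to itself.
Transitive (axiom 4): no — w0 S w4 and w4 S w3, but not w0 S w3.
Euclidean (axiom 5): no — w0 S w2 and w0 S w4, but not w2 S w4.
So F validates K, D, T; S4 would additionally require S to be transitive. The strongest is T.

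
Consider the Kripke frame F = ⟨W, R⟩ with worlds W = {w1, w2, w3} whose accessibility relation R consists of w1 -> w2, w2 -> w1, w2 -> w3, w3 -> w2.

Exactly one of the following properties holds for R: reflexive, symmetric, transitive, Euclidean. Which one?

Reflexive: no — w1 is not related to itself.
Symmetric: yes — every pair in R has its reverse in R.
Transitive: no — w1 R w2 and w2 R w3, but not w1 R w3.
Euclidean: no — w2 R w1 and w2 R w3, but not w1 R w3.
Only symmetric holds.

symmetric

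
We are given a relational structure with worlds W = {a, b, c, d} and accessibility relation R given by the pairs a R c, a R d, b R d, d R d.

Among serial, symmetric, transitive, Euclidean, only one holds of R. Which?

transitive

Serial: no — c has no R-successor.
Symmetric: no — a R c but not c R a.
Transitive: yes — every two-step R-path is closed by a direct edge.
Euclidean: no — a R c and a R d, but not c R d.
Only transitive holds.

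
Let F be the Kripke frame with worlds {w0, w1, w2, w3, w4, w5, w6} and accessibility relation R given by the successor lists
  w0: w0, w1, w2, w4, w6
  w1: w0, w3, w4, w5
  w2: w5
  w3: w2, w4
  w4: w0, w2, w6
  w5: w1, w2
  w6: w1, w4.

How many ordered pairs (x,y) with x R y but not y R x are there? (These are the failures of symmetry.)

8

Enumerating: (w0,w2), (w0,w6), (w1,w3), (w1,w4), (w3,w2), (w3,w4), (w4,w2), (w6,w1).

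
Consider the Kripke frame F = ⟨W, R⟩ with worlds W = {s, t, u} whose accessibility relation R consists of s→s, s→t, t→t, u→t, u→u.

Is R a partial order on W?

Yes

Reflexive: yes — every world is R-related to itself.
Transitive: yes — every two-step R-path is closed by a direct edge.
Antisymmetric: yes — no distinct pair is related both ways.
So R is a partial order.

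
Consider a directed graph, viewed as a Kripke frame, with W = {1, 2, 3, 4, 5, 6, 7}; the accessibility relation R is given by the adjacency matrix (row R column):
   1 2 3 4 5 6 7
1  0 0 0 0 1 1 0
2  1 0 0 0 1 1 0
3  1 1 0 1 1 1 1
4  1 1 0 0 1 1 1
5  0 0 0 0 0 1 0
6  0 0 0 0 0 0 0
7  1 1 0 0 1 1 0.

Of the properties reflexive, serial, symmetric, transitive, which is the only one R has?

Reflexive: no — 1 is not related to itself.
Serial: no — 6 has no R-successor.
Symmetric: no — 1 R 5 but not 5 R 1.
Transitive: yes — every two-step R-path is closed by a direct edge.
Only transitive holds.

transitive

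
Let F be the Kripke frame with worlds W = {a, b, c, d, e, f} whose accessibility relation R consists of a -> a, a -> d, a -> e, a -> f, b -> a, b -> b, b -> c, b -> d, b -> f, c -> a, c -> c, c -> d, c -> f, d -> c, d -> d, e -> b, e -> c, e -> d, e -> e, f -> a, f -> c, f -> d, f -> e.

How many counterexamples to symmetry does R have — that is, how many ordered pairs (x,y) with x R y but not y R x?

12

Enumerating: (a,d), (a,e), (b,a), (b,c), (b,d), (b,f), (c,a), (e,b), (e,c), (e,d), (f,d), (f,e).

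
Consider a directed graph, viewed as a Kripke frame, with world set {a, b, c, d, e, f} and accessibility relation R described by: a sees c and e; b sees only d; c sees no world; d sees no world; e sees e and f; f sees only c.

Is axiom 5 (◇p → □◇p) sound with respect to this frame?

The schema 5 characterises exactly the Euclidean frames.
Euclidean: no — a R c and a R e, but not c R e.

No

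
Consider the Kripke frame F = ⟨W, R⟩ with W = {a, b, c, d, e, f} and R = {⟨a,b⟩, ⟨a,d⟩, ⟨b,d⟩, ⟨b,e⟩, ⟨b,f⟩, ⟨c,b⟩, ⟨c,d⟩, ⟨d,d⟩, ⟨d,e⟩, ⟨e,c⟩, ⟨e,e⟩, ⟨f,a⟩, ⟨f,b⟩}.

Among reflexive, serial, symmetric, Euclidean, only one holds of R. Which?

Reflexive: no — a is not related to itself.
Serial: yes — every world has a successor (e.g. a R b).
Symmetric: no — a R b but not b R a.
Euclidean: no — a R d and a R b, but not d R b.
Only serial holds.

serial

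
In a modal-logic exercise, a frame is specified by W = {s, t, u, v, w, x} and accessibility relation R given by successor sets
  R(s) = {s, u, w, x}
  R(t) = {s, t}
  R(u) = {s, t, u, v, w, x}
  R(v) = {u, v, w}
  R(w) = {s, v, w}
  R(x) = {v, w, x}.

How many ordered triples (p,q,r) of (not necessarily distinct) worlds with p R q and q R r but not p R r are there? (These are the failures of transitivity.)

16

Enumerating: (s,u,t), (s,u,v), (s,w,v), (s,x,v), (t,s,u), (t,s,w), (t,s,x), (v,u,s), (v,u,t), (v,u,x), (v,w,s), (w,s,u), (w,s,x), (w,v,u), (x,v,u), (x,w,s).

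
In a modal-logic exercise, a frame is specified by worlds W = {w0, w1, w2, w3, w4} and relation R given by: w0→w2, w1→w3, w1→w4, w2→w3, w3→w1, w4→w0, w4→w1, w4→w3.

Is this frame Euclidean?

Euclidean: no — w1 R w3 and w1 R w4, but not w3 R w4.

No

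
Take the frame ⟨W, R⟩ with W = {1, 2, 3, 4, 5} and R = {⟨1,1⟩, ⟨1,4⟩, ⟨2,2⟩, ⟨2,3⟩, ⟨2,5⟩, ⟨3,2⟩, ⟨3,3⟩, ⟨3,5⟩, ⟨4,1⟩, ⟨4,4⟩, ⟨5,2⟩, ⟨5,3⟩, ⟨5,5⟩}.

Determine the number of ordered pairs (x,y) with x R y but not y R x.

0

R is symmetric; there are no such tuples.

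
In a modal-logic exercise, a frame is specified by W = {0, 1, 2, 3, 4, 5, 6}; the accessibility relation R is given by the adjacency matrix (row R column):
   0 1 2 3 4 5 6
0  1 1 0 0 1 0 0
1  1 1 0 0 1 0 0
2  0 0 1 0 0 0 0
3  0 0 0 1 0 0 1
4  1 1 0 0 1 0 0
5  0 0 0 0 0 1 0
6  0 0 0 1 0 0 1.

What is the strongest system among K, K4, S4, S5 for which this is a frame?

S5

Transitive (axiom 4): yes — every two-step R-path is closed by a direct edge.
Reflexive (axiom T): yes — every world is R-related to itself.
Euclidean (axiom 5): yes — any two successors of a common world are R-related.
So F validates K, K4, S4, S5. The strongest is S5.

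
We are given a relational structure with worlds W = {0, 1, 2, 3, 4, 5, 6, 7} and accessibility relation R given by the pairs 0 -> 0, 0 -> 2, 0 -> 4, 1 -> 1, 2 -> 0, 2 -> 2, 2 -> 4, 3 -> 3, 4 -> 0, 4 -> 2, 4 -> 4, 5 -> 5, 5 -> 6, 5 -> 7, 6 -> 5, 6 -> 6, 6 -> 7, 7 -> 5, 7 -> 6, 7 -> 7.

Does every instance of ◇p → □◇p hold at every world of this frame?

Yes

By correspondence theory, 5 is valid on a frame iff R is Euclidean.
Euclidean: yes — any two successors of a common world are R-related.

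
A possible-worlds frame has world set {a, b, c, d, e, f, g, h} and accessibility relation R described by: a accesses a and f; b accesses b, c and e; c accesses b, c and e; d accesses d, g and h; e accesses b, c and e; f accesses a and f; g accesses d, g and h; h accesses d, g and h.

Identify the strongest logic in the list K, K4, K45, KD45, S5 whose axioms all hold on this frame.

S5

Transitive (axiom 4): yes — every two-step R-path is closed by a direct edge.
Euclidean (axiom 5): yes — any two successors of a common world are R-related.
Serial (axiom D): yes — every world has a successor (e.g. a R a).
Reflexive (axiom T): yes — every world is R-related to itself.
So F validates K, K4, K45, KD45, S5. The strongest is S5.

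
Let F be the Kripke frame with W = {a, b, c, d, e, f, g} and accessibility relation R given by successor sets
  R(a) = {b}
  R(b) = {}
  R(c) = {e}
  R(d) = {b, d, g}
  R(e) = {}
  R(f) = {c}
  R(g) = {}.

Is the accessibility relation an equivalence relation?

Reflexive: no — a is not related to itself.
Symmetric: no — a R b but not b R a.
Transitive: no — f R c and c R e, but not f R e.
So R is not an equivalence relation.

No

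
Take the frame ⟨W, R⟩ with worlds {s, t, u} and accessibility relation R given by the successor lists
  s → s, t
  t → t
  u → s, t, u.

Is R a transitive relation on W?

Yes

Transitive: yes — every two-step R-path is closed by a direct edge.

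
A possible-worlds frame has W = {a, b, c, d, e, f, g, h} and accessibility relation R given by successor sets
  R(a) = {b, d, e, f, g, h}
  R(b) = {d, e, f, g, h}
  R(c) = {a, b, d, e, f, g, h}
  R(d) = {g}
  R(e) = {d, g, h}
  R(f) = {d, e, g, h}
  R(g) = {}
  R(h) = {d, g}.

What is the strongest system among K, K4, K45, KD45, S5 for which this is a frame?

Transitive (axiom 4): yes — every two-step R-path is closed by a direct edge.
Euclidean (axiom 5): no — a R d and a R b, but not d R b.
Serial (axiom D): no — g has no R-successor.
Reflexive (axiom T): no — a is not related to itself.
So F validates K, K4; K45 would additionally require R to be Euclidean. The strongest is K4.

K4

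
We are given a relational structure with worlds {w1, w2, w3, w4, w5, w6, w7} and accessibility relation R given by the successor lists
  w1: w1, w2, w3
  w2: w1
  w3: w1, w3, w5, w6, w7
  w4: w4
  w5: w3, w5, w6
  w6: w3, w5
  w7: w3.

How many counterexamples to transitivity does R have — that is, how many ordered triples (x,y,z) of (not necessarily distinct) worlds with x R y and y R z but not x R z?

Enumerating: (w1,w3,w5), (w1,w3,w6), (w1,w3,w7), (w2,w1,w2), (w2,w1,w3), (w3,w1,w2), (w5,w3,w1), (w5,w3,w7), (w6,w3,w1), (w6,w3,w6), (w6,w3,w7), (w6,w5,w6), (w7,w3,w1), (w7,w3,w5), (w7,w3,w6), (w7,w3,w7).

16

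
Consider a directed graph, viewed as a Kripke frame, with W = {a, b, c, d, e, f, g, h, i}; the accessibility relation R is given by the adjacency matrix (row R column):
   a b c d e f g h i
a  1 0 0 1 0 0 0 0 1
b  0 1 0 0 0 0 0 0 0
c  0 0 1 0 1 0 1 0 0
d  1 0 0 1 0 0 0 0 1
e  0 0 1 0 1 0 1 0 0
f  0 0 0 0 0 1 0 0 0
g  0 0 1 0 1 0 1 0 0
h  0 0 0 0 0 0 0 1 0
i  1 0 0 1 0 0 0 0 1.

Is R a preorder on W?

Reflexive: yes — every world is R-related to itself.
Transitive: yes — every two-step R-path is closed by a direct edge.
So R is a preorder.

Yes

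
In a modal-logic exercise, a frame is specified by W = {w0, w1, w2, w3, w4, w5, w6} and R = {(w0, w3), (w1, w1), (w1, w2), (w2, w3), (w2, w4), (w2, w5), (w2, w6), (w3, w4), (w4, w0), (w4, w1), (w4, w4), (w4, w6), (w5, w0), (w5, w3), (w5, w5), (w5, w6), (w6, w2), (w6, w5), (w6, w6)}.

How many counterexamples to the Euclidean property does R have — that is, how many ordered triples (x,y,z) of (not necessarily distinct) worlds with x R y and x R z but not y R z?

Enumerating: (w0,w3,w3), (w1,w2,w1), (w1,w2,w2), (w2,w3,w3), (w2,w3,w5), (w2,w3,w6), (w2,w4,w3), (w2,w4,w5), (w2,w5,w4), (w2,w6,w3), (w2,w6,w4), (w4,w0,w0), … and 20 more.
Total: 32.

32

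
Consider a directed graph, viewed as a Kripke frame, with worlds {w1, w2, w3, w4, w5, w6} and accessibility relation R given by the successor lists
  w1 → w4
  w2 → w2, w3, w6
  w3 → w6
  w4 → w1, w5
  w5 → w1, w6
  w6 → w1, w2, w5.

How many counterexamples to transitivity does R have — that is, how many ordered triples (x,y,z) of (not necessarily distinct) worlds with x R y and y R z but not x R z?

Enumerating: (w1,w4,w1), (w1,w4,w5), (w2,w6,w1), (w2,w6,w5), (w3,w6,w1), (w3,w6,w2), (w3,w6,w5), (w4,w1,w4), (w4,w5,w6), (w5,w1,w4), (w5,w6,w2), (w5,w6,w5), (w6,w1,w4), (w6,w2,w3), (w6,w2,w6), (w6,w5,w6).

16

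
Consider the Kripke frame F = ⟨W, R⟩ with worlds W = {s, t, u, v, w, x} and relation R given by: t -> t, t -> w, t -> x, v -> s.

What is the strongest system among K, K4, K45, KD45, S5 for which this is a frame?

Transitive (axiom 4): yes — every two-step R-path is closed by a direct edge.
Euclidean (axiom 5): no — t R w and t R x, but not w R x.
Serial (axiom D): no — s has no R-successor.
Reflexive (axiom T): no — s is not related to itself.
So F validates K, K4; K45 would additionally require R to be Euclidean. The strongest is K4.

K4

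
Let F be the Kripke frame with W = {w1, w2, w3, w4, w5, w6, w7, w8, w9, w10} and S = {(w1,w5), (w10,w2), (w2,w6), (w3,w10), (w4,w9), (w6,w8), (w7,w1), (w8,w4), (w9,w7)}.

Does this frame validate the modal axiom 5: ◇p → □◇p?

The schema 5 characterises exactly the Euclidean frames.
Euclidean: no — w1 S w5 and w1 S w5, but not w5 S w5.

No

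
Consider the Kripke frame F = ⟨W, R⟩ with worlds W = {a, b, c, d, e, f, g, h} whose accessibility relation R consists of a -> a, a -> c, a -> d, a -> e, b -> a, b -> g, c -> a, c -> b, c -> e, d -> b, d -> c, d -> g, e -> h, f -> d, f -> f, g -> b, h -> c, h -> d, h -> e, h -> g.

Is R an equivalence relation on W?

Reflexive: no — b is not related to itself.
Symmetric: no — a R d but not d R a.
Transitive: no — a R c and c R b, but not a R b.
So R is not an equivalence relation.

No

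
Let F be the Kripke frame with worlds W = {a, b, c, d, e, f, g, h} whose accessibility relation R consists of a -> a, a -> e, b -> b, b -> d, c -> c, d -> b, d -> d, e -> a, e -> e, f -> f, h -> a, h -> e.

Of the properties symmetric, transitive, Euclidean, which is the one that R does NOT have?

symmetric

Symmetric: no — h R a but not a R h.
Transitive: yes — every two-step R-path is closed by a direct edge.
Euclidean: yes — any two successors of a common world are R-related.
Only symmetric fails.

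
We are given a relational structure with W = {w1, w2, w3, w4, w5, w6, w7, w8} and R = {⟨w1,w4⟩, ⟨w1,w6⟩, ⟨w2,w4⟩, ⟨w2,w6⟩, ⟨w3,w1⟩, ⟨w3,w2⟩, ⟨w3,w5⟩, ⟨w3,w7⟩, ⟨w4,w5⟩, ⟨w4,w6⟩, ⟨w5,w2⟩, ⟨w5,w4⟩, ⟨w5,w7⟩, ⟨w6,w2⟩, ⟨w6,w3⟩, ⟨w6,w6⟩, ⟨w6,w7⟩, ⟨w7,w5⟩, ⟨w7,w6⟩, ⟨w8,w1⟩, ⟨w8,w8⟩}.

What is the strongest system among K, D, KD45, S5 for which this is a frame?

D

Serial (axiom D): yes — every world has a successor (e.g. w1 R w4).
Euclidean (axiom 5): no — w1 R w6 and w1 R w4, but not w6 R w4.
Transitive (axiom 4): no — w1 R w4 and w4 R w5, but not w1 R w5.
Reflexive (axiom T): no — w1 is not related to itself.
So F validates K, D; KD45 would additionally require R to be Euclidean and transitive. The strongest is D.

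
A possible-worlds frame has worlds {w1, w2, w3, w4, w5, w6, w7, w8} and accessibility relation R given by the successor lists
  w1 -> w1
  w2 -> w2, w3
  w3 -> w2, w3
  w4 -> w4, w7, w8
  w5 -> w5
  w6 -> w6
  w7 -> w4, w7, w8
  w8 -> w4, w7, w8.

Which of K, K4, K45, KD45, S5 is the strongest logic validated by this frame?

Transitive (axiom 4): yes — every two-step R-path is closed by a direct edge.
Euclidean (axiom 5): yes — any two successors of a common world are R-related.
Serial (axiom D): yes — every world has a successor (e.g. w1 R w1).
Reflexive (axiom T): yes — every world is R-related to itself.
So F validates K, K4, K45, KD45, S5. The strongest is S5.

S5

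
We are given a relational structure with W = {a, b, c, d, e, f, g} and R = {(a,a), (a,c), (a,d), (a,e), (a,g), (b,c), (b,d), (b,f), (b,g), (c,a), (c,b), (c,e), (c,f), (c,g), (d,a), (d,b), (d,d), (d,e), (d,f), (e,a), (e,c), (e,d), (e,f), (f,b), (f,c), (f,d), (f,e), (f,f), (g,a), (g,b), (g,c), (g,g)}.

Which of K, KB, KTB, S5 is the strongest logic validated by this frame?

KB

Symmetric (axiom B): yes — every pair in R has its reverse in R.
Reflexive (axiom T): no — b is not related to itself.
Euclidean (axiom 5): no — a R c and a R d, but not c R d.
So F validates K, KB; KTB would additionally require R to be reflexive. The strongest is KB.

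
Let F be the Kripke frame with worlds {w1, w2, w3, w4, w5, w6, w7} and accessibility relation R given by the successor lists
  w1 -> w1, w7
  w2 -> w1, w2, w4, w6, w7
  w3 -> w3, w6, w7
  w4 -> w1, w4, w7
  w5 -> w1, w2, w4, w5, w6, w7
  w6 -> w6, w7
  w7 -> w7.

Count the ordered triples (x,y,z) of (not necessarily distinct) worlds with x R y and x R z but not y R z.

37

Enumerating: (w1,w7,w1), (w2,w1,w2), (w2,w1,w4), (w2,w1,w6), (w2,w4,w2), (w2,w4,w6), (w2,w6,w1), (w2,w6,w2), (w2,w6,w4), (w2,w7,w1), (w2,w7,w2), (w2,w7,w4), … and 25 more.
Total: 37.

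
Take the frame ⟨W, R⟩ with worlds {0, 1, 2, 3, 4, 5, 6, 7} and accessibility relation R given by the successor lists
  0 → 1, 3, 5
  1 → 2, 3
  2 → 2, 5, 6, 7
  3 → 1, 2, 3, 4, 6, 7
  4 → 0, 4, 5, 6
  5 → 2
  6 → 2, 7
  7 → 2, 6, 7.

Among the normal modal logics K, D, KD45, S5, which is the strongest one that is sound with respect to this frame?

Serial (axiom D): yes — every world has a successor (e.g. 0 R 1).
Euclidean (axiom 5): no — 0 R 1 and 0 R 5, but not 1 R 5.
Transitive (axiom 4): no — 0 R 1 and 1 R 2, but not 0 R 2.
Reflexive (axiom T): no — 0 is not related to itself.
So F validates K, D; KD45 would additionally require R to be Euclidean and transitive. The strongest is D.

D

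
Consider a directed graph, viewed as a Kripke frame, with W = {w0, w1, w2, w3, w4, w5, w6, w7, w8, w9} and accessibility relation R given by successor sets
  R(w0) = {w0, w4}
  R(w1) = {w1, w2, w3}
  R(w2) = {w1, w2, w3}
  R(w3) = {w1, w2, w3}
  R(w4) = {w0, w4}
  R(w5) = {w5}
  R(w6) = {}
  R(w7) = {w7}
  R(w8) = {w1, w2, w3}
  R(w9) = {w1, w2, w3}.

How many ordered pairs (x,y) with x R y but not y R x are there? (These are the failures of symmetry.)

Enumerating: (w8,w1), (w8,w2), (w8,w3), (w9,w1), (w9,w2), (w9,w3).

6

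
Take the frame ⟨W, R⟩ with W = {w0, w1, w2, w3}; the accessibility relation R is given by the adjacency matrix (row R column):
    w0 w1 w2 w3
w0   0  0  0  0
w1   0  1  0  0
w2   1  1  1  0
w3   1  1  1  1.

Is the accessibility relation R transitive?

Transitive: yes — every two-step R-path is closed by a direct edge.

Yes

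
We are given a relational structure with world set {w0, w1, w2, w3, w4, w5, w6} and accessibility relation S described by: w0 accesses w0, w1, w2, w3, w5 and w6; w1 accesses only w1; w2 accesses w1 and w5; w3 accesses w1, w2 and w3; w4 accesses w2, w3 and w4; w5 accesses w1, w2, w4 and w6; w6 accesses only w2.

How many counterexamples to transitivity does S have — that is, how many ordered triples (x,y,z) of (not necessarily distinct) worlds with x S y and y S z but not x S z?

12

Enumerating: (w0,w5,w4), (w2,w5,w2), (w2,w5,w4), (w2,w5,w6), (w3,w2,w5), (w4,w2,w1), (w4,w2,w5), (w4,w3,w1), (w5,w2,w5), (w5,w4,w3), (w6,w2,w1), (w6,w2,w5).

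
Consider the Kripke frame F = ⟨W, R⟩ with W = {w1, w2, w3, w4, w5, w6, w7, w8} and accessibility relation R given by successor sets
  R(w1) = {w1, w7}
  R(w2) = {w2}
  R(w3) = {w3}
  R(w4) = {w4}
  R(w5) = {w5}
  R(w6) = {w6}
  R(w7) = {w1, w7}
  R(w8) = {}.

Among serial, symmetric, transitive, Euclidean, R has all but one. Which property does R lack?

Serial: no — w8 has no R-successor.
Symmetric: yes — every pair in R has its reverse in R.
Transitive: yes — every two-step R-path is closed by a direct edge.
Euclidean: yes — any two successors of a common world are R-related.
Only serial fails.

serial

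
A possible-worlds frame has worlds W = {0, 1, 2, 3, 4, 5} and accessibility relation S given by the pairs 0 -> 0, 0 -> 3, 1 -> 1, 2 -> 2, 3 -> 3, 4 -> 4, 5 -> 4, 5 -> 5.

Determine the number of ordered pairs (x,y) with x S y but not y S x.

Enumerating: (0,3), (5,4).

2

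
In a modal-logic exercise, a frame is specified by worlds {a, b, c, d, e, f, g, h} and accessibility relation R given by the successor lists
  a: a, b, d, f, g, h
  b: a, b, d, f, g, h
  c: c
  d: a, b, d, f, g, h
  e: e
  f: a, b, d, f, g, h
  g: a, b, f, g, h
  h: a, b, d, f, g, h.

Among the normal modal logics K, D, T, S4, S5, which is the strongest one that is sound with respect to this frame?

Serial (axiom D): yes — every world has a successor (e.g. a R a).
Reflexive (axiom T): yes — every world is R-related to itself.
Transitive (axiom 4): no — g R a and a R d, but not g R d.
Euclidean (axiom 5): no — a R g and a R d, but not g R d.
So F validates K, D, T; S4 would additionally require R to be transitive. The strongest is T.

T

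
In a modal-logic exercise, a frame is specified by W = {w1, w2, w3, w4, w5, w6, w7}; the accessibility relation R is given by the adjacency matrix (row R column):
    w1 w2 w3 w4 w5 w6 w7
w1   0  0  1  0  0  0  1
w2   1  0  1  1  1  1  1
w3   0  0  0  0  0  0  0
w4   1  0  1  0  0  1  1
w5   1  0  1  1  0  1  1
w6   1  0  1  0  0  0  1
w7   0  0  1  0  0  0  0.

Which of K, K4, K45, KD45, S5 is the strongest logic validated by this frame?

K4

Transitive (axiom 4): yes — every two-step R-path is closed by a direct edge.
Euclidean (axiom 5): no — w1 R w3 and w1 R w7, but not w3 R w7.
Serial (axiom D): no — w3 has no R-successor.
Reflexive (axiom T): no — w1 is not related to itself.
So F validates K, K4; K45 would additionally require R to be Euclidean. The strongest is K4.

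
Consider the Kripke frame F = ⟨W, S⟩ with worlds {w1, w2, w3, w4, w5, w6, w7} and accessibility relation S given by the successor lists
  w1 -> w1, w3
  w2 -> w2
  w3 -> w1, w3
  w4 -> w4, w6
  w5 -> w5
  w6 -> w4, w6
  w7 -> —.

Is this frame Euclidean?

Euclidean: yes — any two successors of a common world are S-related.

Yes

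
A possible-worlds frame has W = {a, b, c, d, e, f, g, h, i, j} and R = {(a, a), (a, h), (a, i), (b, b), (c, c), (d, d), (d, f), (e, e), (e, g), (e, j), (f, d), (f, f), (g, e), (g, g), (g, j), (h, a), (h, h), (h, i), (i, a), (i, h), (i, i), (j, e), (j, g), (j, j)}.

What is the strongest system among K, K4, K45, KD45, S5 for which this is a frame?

Transitive (axiom 4): yes — every two-step R-path is closed by a direct edge.
Euclidean (axiom 5): yes — any two successors of a common world are R-related.
Serial (axiom D): yes — every world has a successor (e.g. a R a).
Reflexive (axiom T): yes — every world is R-related to itself.
So F validates K, K4, K45, KD45, S5. The strongest is S5.

S5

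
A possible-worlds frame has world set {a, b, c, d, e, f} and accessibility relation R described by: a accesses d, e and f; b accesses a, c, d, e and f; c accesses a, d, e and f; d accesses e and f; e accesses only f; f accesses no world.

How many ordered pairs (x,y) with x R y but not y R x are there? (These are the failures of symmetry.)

Enumerating: (a,d), (a,e), (a,f), (b,a), (b,c), (b,d), (b,e), (b,f), (c,a), (c,d), (c,e), (c,f), (d,e), (d,f), (e,f).

15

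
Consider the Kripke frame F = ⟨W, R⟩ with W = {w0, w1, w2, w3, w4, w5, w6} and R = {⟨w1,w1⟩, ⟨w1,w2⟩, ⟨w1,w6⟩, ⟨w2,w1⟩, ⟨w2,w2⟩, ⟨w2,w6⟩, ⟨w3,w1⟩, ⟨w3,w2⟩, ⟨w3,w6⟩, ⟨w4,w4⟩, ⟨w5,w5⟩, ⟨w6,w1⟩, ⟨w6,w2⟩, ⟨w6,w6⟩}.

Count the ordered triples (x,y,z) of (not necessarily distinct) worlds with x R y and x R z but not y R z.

0

R is Euclidean; there are no such tuples.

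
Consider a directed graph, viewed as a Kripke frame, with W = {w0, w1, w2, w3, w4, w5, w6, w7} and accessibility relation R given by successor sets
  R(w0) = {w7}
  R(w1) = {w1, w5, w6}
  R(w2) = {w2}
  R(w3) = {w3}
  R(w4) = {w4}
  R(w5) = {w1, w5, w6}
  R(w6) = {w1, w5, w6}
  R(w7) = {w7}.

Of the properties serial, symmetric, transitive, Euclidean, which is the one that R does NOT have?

Serial: yes — every world has a successor (e.g. w0 R w7).
Symmetric: no — w0 R w7 but not w7 R w0.
Transitive: yes — every two-step R-path is closed by a direct edge.
Euclidean: yes — any two successors of a common world are R-related.
Only symmetric fails.

symmetric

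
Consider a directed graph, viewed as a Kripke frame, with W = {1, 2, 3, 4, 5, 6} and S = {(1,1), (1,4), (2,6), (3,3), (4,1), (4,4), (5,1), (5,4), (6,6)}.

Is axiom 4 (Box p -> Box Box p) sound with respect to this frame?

Yes

The schema 4 characterises exactly the transitive frames.
Transitive: yes — every two-step S-path is closed by a direct edge.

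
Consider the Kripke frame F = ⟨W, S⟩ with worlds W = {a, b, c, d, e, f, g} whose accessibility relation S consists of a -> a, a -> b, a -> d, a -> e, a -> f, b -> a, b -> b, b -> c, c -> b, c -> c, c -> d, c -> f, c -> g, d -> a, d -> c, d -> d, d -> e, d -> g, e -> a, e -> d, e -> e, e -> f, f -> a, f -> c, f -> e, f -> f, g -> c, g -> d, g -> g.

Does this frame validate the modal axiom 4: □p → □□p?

The schema 4 characterises exactly the transitive frames.
Transitive: no — a S b and b S c, but not a S c.

No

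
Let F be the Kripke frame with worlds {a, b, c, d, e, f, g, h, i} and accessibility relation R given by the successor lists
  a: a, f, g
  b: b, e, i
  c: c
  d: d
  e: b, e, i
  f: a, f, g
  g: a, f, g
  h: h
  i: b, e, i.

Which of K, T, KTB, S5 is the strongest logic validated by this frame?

Reflexive (axiom T): yes — every world is R-related to itself.
Symmetric (axiom B): yes — every pair in R has its reverse in R.
Euclidean (axiom 5): yes — any two successors of a common world are R-related.
So F validates K, T, KTB, S5. The strongest is S5.

S5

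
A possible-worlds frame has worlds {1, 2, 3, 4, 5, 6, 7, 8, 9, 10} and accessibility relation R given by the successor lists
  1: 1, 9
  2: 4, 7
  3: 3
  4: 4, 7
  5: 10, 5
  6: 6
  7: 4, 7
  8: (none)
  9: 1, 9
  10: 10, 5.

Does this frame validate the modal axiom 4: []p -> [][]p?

Axiom 4 corresponds to the accessibility relation being transitive.
Transitive: yes — every two-step R-path is closed by a direct edge.

Yes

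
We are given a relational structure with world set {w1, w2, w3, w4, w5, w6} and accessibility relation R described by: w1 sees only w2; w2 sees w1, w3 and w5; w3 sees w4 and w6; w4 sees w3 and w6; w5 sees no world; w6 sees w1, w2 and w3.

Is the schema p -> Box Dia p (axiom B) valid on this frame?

No

By correspondence theory, B is valid on a frame iff R is symmetric.
Symmetric: no — w2 R w3 but not w3 R w2.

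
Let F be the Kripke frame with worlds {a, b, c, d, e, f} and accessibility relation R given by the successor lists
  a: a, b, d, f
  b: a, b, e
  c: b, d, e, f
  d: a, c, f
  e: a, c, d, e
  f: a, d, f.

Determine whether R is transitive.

Transitive: no — a R b and b R e, but not a R e.

No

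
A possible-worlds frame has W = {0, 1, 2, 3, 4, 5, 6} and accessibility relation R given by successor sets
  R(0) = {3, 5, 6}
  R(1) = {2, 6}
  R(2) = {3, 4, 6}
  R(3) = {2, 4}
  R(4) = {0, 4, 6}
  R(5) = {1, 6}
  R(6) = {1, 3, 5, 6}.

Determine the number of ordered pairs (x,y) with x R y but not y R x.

11

Enumerating: (0,3), (0,5), (0,6), (1,2), (2,4), (2,6), (3,4), (4,0), (4,6), (5,1), (6,3).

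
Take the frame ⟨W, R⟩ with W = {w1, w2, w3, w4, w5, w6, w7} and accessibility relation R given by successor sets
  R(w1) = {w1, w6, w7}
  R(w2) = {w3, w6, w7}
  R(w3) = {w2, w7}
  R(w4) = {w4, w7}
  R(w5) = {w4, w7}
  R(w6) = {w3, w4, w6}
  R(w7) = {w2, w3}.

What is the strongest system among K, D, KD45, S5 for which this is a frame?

Serial (axiom D): yes — every world has a successor (e.g. w1 R w1).
Euclidean (axiom 5): no — w1 R w6 and w1 R w7, but not w6 R w7.
Transitive (axiom 4): no — w1 R w6 and w6 R w3, but not w1 R w3.
Reflexive (axiom T): no — w2 is not related to itself.
So F validates K, D; KD45 would additionally require R to be Euclidean and transitive. The strongest is D.

D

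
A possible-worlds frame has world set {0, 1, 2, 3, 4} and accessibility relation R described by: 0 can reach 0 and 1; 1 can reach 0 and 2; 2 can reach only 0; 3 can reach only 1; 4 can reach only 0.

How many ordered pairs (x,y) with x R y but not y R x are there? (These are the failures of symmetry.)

Enumerating: (1,2), (2,0), (3,1), (4,0).

4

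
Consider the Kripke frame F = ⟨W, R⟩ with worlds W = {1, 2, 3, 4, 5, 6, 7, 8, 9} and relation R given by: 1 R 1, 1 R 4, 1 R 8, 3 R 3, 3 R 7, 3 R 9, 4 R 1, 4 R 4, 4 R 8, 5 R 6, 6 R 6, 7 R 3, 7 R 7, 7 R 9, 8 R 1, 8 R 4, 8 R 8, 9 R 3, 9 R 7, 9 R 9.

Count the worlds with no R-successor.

1

Enumerating: 2.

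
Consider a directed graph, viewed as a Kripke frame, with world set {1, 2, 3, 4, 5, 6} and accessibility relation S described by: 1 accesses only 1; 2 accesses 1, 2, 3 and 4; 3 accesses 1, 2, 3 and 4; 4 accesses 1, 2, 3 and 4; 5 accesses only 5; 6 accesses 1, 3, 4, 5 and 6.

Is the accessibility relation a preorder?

Reflexive: yes — every world is S-related to itself.
Transitive: no — 6 S 3 and 3 S 2, but not 6 S 2.
So S is not a preorder.

No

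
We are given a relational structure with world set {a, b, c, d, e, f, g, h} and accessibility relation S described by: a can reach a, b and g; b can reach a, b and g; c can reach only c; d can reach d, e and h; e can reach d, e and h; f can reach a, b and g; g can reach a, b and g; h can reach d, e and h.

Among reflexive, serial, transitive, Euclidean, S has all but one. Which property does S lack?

reflexive

Reflexive: no — f is not related to itself.
Serial: yes — every world has a successor (e.g. a S a).
Transitive: yes — every two-step S-path is closed by a direct edge.
Euclidean: yes — any two successors of a common world are S-related.
Only reflexive fails.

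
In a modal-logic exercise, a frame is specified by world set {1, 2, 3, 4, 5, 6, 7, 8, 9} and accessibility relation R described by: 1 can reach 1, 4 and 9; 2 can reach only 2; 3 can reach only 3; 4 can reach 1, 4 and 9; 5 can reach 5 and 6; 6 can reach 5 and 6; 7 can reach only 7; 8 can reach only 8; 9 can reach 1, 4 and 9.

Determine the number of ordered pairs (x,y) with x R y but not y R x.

R is symmetric; there are no such tuples.

0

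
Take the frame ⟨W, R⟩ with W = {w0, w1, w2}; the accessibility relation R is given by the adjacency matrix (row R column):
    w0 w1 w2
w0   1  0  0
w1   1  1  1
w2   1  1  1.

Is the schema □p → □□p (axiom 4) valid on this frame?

By correspondence theory, 4 is valid on a frame iff R is transitive.
Transitive: yes — every two-step R-path is closed by a direct edge.

Yes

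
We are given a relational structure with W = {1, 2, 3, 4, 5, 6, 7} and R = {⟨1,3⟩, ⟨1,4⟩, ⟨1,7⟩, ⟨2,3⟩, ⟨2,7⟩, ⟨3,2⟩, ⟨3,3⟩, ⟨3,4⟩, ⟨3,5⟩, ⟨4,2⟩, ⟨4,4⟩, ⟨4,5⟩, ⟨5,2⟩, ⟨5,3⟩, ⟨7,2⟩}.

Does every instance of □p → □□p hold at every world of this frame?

By correspondence theory, 4 is valid on a frame iff R is transitive.
Transitive: no — 1 R 3 and 3 R 2, but not 1 R 2.

No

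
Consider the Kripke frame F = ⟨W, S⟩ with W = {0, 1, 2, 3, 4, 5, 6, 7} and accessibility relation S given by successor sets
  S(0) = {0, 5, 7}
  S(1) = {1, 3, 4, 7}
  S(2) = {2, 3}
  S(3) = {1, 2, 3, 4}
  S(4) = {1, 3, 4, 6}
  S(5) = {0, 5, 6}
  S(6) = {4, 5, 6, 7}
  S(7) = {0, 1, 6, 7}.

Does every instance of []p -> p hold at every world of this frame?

By correspondence theory, T is valid on a frame iff S is reflexive.
Reflexive: yes — every world is S-related to itself.

Yes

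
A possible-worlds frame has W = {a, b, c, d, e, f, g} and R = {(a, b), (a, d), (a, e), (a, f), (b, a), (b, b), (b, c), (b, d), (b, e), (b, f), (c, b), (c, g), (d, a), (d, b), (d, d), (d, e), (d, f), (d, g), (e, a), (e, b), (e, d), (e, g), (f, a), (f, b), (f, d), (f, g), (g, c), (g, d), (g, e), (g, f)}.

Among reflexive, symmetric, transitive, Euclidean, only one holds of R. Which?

Reflexive: no — a is not related to itself.
Symmetric: yes — every pair in R has its reverse in R.
Transitive: no — a R b and b R c, but not a R c.
Euclidean: no — a R e and a R f, but not e R f.
Only symmetric holds.

symmetric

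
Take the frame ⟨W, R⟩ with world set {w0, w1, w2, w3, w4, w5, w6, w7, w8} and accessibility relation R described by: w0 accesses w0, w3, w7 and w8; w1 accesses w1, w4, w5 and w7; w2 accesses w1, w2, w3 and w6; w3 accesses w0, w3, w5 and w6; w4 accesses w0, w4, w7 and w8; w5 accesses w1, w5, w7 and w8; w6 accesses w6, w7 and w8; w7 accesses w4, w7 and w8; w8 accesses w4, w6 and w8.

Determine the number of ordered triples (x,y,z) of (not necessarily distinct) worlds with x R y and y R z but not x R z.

36

Enumerating: (w0,w3,w5), (w0,w3,w6), (w0,w7,w4), (w0,w8,w4), (w0,w8,w6), (w1,w4,w0), (w1,w4,w8), (w1,w5,w8), (w1,w7,w8), (w2,w1,w4), (w2,w1,w5), (w2,w1,w7), … and 24 more.
Total: 36.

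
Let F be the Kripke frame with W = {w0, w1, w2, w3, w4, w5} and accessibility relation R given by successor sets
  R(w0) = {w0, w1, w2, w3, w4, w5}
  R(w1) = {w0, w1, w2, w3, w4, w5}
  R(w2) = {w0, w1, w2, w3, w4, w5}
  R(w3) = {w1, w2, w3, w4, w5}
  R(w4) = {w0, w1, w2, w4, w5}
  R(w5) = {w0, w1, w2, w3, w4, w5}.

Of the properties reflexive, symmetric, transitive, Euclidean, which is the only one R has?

reflexive

Reflexive: yes — every world is R-related to itself.
Symmetric: no — w0 R w3 but not w3 R w0.
Transitive: no — w3 R w1 and w1 R w0, but not w3 R w0.
Euclidean: no — w0 R w4 and w0 R w3, but not w4 R w3.
Only reflexive holds.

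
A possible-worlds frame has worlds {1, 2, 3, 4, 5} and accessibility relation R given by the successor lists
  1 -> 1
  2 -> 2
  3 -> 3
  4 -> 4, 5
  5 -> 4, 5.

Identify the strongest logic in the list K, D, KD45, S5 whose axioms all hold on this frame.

S5

Serial (axiom D): yes — every world has a successor (e.g. 1 R 1).
Euclidean (axiom 5): yes — any two successors of a common world are R-related.
Transitive (axiom 4): yes — every two-step R-path is closed by a direct edge.
Reflexive (axiom T): yes — every world is R-related to itself.
So F validates K, D, KD45, S5. The strongest is S5.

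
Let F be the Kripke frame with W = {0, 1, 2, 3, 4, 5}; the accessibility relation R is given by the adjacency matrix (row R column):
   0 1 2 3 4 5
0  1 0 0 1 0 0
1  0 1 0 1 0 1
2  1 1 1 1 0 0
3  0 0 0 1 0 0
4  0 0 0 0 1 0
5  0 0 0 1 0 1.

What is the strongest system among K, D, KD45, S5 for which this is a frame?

Serial (axiom D): yes — every world has a successor (e.g. 0 R 0).
Euclidean (axiom 5): no — 1 R 3 and 1 R 5, but not 3 R 5.
Transitive (axiom 4): no — 2 R 1 and 1 R 5, but not 2 R 5.
Reflexive (axiom T): yes — every world is R-related to itself.
So F validates K, D; KD45 would additionally require R to be Euclidean and transitive. The strongest is D.

D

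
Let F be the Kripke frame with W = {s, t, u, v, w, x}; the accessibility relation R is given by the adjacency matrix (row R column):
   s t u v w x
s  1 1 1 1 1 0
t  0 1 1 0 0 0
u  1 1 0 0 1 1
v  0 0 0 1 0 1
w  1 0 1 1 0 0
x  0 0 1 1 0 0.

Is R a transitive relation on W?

Transitive: no — s R u and u R x, but not s R x.

No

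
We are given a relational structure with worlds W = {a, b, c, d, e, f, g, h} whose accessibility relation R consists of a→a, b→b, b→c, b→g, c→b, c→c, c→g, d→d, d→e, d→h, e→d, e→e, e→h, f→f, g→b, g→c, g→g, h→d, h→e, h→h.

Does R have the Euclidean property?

Euclidean: yes — any two successors of a common world are R-related.

Yes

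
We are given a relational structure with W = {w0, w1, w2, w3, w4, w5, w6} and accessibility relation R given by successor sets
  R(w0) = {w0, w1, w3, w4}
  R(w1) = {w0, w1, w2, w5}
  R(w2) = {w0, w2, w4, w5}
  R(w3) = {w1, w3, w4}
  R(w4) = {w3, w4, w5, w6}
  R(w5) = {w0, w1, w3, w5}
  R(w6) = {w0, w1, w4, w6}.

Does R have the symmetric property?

Symmetric: no — w0 R w3 but not w3 R w0.

No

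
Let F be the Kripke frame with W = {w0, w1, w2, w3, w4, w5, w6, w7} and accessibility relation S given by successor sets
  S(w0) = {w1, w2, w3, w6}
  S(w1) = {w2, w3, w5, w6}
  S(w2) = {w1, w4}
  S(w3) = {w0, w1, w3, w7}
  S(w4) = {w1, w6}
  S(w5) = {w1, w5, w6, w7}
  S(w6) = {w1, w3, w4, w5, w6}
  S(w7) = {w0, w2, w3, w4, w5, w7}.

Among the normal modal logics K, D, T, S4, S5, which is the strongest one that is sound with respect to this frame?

Serial (axiom D): yes — every world has a successor (e.g. w0 S w1).
Reflexive (axiom T): no — w0 is not related to itself.
Transitive (axiom 4): no — w0 S w1 and w1 S w5, but not w0 S w5.
Euclidean (axiom 5): no — w0 S w2 and w0 S w3, but not w2 S w3.
So F validates K, D; T would additionally require S to be reflexive. The strongest is D.

D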